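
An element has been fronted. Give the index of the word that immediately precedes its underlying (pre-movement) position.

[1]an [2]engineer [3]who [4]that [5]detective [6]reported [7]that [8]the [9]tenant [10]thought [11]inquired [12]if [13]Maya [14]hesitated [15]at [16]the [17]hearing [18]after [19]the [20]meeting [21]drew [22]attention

The displaced element is "an engineer" (word 2).
It is linked across 2 clause boundaries (that → Ø).
It functions as the subject of "inquired", so the gap sits immediately after word 10 ("thought").
Base order: That detective reported that the tenant thought an engineer inquired if Maya hesitated at the hearing after the meeting.

10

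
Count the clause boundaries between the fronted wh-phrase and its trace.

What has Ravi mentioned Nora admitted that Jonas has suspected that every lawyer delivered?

3

"what" is extracted from the object of "delivered".
Boundaries crossed, outermost first: [Ø], [that], [that] — 3 in total.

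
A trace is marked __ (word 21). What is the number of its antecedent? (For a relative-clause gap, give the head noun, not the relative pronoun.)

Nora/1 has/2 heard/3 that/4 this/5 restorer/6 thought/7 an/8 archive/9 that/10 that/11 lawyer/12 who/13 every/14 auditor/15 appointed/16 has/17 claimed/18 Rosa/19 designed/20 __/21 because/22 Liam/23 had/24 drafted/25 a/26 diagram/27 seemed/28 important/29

The gap at 21 is the object of "designed", inside a relative clause.
The relative pronoun is "that" (word 10); it is bound by the head noun immediately before it.
Its filler is the head noun "archive", at word 9.

9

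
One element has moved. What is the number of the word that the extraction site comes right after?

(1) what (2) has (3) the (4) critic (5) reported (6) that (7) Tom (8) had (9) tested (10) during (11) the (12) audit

The displaced element is "what" (word 1).
It is linked across 1 clause boundary (that).
It functions as the direct object of "tested", so the gap sits immediately after word 9 ("tested").
Base order: The critic has reported that Tom had tested what during the audit.

9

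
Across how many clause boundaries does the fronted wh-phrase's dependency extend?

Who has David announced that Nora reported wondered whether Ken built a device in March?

2

"who" is extracted from the subject of "wondered".
Boundaries crossed, outermost first: [that], [Ø] — 2 in total.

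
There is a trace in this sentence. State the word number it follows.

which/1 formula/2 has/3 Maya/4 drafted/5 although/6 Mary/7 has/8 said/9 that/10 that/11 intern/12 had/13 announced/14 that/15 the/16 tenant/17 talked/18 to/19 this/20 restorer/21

5

The displaced element is "which formula" (word 2).
It functions as the direct object of "drafted", so the gap sits immediately after word 5 ("drafted").
Base order: Maya has drafted which formula although Mary has said that that intern had announced that the tenant talked to this restorer.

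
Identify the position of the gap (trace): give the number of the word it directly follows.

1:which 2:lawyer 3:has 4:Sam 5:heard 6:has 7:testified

5

The displaced element is "which lawyer" (word 2).
It is linked across 1 clause boundary (Ø).
It functions as the subject of "testified", so the gap sits immediately after word 5 ("heard").
Base order: Sam has heard that which lawyer has testified.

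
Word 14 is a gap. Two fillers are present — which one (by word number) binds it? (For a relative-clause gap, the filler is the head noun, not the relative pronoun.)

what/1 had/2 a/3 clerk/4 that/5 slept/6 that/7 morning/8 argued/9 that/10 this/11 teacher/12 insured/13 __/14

1

The marked gap is the direct object of "insured".
Its filler is the fronted wh-phrase "what", at word 1.
(The other dependency links word 4 to a gap after word 5.)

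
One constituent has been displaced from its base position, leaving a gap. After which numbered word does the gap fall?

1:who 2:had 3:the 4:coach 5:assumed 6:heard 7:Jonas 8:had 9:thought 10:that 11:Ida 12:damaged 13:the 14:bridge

5

The displaced element is "who" (word 1).
It is linked across 1 clause boundary (Ø).
It functions as the subject of "heard", so the gap sits immediately after word 5 ("assumed").
Base order: The coach had assumed that who heard Jonas had thought that Ida damaged the bridge.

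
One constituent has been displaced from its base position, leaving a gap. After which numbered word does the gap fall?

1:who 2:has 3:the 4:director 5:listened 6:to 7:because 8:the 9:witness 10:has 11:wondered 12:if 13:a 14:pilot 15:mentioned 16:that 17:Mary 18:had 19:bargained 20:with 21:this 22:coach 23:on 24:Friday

The displaced element is "who" (word 1).
It functions as the object of the preposition "to" of "listened", so the gap sits immediately after word 6 ("to").
Base order: The director has listened to who because the witness has wondered if a pilot mentioned that Mary had bargained with this coach on Friday.

6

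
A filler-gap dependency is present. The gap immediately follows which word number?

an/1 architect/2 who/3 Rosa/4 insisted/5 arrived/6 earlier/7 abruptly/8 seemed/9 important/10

5

The displaced element is "an architect" (word 2).
It is linked across 1 clause boundary (Ø).
It functions as the subject of "arrived", so the gap sits immediately after word 5 ("insisted").
Base order: Rosa insisted that an architect arrived earlier abruptly.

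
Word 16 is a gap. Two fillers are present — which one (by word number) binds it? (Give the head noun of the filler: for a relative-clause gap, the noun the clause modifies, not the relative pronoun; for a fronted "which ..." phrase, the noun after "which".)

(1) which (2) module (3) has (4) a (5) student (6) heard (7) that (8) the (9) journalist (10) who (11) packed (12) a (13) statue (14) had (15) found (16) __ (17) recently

2

The marked gap is the direct object of "found".
Its filler is the fronted wh-phrase "which module", at word 2.
(The other dependency links word 9 to a gap after word 10.)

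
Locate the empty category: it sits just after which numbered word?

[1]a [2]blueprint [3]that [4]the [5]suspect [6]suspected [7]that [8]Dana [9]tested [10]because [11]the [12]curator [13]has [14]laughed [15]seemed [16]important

9

The displaced element is "a blueprint" (word 2).
It is linked across 1 clause boundary (that).
It functions as the direct object of "tested", so the gap sits immediately after word 9 ("tested").
Base order: The suspect suspected that Dana tested a blueprint because the curator has laughed.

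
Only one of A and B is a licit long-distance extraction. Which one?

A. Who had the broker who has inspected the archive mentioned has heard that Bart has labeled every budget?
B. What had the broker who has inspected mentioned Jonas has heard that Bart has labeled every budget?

In B, the wh-phrase is extracted from inside a complex-NP island (relative clause) (introduced by "who"), which blocks movement.
In A, the extraction path crosses only that-complement boundaries, which are transparent.
So A is grammatical.

A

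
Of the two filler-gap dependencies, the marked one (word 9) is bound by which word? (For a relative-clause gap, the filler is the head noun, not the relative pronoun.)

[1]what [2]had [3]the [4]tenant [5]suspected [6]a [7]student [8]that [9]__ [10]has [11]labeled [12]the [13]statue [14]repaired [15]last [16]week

The marked gap is inside the relative clause, the subject of "labeled".
Its filler is the head noun "student" (via "that"), at word 7.
(The other dependency links word 1 to a gap after word 14.)

7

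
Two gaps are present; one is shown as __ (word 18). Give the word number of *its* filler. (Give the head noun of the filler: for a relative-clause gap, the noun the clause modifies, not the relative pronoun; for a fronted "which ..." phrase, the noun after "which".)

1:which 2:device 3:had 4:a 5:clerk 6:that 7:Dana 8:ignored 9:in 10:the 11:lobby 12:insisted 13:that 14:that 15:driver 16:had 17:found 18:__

The marked gap is the direct object of "found".
Its filler is the fronted wh-phrase "which device", at word 2.
(The other dependency links word 5 to a gap after word 8.)

2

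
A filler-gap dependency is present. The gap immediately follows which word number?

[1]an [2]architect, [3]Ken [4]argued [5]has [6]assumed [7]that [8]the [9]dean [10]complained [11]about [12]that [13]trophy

The displaced element is "an architect" (word 2).
It is linked across 1 clause boundary (Ø).
It functions as the subject of "assumed", so the gap sits immediately after word 4 ("argued").
Base order: Ken argued that an architect has assumed that the dean complained about that trophy.

4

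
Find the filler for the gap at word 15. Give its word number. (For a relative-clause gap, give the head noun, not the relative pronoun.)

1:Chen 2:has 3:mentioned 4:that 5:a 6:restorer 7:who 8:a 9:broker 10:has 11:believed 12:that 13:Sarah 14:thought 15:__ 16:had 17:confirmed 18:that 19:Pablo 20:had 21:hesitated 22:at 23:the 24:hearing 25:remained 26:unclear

6

The gap at 15 is the subject of "confirmed", inside a relative clause.
The relative pronoun is "who" (word 7); it is bound by the head noun immediately before it.
Its filler is the head noun "restorer", at word 6.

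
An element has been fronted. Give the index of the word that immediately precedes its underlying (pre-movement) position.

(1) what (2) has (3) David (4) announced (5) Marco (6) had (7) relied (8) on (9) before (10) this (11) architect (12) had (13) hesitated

8

The displaced element is "what" (word 1).
It is linked across 1 clause boundary (Ø).
It functions as the object of the preposition "on" of "relied", so the gap sits immediately after word 8 ("on").
Base order: David has announced Marco had relied on what before this architect had hesitated.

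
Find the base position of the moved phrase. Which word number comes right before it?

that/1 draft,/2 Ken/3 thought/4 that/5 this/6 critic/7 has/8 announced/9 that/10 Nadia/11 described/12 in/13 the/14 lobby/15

The displaced element is "that draft" (word 2).
It is linked across 2 clause boundaries (that → that).
It functions as the direct object of "described", so the gap sits immediately after word 12 ("described").
Base order: Ken thought that this critic has announced that Nadia described that draft in the lobby.

12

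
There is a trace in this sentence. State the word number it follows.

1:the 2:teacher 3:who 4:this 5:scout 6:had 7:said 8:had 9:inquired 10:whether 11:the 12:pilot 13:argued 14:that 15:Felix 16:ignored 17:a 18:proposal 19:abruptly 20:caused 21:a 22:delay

The displaced element is "the teacher" (word 2).
It is linked across 1 clause boundary (Ø).
It functions as the subject of "inquired", so the gap sits immediately after word 7 ("said").
Base order: This scout had said that the teacher had inquired whether the pilot argued that Felix ignored a proposal abruptly.

7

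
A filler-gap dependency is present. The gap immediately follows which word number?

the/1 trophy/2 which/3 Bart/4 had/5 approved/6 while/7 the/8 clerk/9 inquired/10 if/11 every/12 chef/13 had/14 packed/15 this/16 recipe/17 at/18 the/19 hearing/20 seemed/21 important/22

6

The displaced element is "the trophy" (word 2).
It functions as the direct object of "approved", so the gap sits immediately after word 6 ("approved").
Base order: Bart had approved the trophy while the clerk inquired if every chef had packed this recipe at the hearing.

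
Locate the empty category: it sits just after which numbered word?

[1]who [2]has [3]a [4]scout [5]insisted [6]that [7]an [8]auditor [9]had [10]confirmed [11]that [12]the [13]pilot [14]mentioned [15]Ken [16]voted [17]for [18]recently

The displaced element is "who" (word 1).
It is linked across 3 clause boundaries (that → that → Ø).
It functions as the object of the preposition "for" of "voted", so the gap sits immediately after word 17 ("for").
Base order: A scout has insisted that an auditor had confirmed that the pilot mentioned Ken voted for who recently.

17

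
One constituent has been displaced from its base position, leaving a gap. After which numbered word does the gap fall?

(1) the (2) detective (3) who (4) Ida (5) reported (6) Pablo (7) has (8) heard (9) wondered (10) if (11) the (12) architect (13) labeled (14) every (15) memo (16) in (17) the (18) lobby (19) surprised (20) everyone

8

The displaced element is "the detective" (word 2).
It is linked across 2 clause boundaries (Ø → Ø).
It functions as the subject of "wondered", so the gap sits immediately after word 8 ("heard").
Base order: Ida reported Pablo has heard the detective wondered if the architect labeled every memo in the lobby.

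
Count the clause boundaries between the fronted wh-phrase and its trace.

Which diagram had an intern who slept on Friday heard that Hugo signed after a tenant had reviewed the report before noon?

"which diagram" is extracted from the object of "signed".
Boundaries crossed, outermost first: [that] — 1 in total.

1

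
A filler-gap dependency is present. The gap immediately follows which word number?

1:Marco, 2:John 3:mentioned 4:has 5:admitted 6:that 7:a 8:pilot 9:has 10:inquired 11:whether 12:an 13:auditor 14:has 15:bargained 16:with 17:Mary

3

The displaced element is "Marco" (word 1).
It is linked across 1 clause boundary (Ø).
It functions as the subject of "admitted", so the gap sits immediately after word 3 ("mentioned").
Base order: John mentioned that Marco has admitted that a pilot has inquired whether an auditor has bargained with Mary.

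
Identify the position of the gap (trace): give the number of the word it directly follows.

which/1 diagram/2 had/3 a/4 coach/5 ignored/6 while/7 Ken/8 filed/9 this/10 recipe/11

The displaced element is "which diagram" (word 2).
It functions as the direct object of "ignored", so the gap sits immediately after word 6 ("ignored").
Base order: A coach had ignored which diagram while Ken filed this recipe.

6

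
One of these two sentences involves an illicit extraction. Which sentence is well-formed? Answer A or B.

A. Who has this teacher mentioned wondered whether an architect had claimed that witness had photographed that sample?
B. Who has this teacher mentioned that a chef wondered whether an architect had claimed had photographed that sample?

A

In B, the wh-phrase is extracted from inside a wh-island (introduced by "whether"), which blocks movement.
In A, the extraction path crosses only that-complement boundaries, which are transparent.
So A is grammatical.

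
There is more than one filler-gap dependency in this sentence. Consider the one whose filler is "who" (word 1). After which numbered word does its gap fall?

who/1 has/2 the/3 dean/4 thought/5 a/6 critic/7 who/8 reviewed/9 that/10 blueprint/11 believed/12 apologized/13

The displaced element is "who" (word 1).
It is linked across 2 clause boundaries (Ø → Ø).
It functions as the subject of "apologized", so the gap sits immediately after word 12 ("believed").
Base order: The dean has thought a critic who reviewed that blueprint believed who apologized.

12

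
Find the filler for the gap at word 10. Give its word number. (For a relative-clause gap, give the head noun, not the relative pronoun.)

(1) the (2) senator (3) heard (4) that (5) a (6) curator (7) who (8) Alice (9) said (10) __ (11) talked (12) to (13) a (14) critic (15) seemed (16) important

6

The gap at 10 is the subject of "talked", inside a relative clause.
The relative pronoun is "who" (word 7); it is bound by the head noun immediately before it.
Its filler is the head noun "curator", at word 6.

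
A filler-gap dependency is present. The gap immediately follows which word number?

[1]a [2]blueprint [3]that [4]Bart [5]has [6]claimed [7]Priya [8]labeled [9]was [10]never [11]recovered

8

The displaced element is "a blueprint" (word 2).
It is linked across 1 clause boundary (Ø).
It functions as the direct object of "labeled", so the gap sits immediately after word 8 ("labeled").
Base order: Bart has claimed Priya labeled a blueprint.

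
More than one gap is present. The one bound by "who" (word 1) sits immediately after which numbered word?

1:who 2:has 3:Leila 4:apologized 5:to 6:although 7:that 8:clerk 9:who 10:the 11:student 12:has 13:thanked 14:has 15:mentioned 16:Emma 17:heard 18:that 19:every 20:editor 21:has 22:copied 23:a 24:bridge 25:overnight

The displaced element is "who" (word 1).
It functions as the object of the preposition "to" of "apologized", so the gap sits immediately after word 5 ("to").
Base order: Leila has apologized to who although that clerk who the student has thanked has mentioned Emma heard that every editor has copied a bridge overnight.

5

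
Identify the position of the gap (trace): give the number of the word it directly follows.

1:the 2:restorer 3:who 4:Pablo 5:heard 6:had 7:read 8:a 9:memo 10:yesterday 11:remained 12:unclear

5

The displaced element is "the restorer" (word 2).
It is linked across 1 clause boundary (Ø).
It functions as the subject of "read", so the gap sits immediately after word 5 ("heard").
Base order: Pablo heard that the restorer had read a memo yesterday.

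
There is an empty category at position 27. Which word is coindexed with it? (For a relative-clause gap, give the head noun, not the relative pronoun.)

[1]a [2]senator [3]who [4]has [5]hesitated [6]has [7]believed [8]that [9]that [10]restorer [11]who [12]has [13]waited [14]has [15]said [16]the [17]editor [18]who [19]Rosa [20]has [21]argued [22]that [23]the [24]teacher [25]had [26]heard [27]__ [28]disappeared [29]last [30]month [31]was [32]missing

The gap at 27 is the subject of "disappeared", inside a relative clause.
The relative pronoun is "who" (word 18); it is bound by the head noun immediately before it.
Its filler is the head noun "editor", at word 17.

17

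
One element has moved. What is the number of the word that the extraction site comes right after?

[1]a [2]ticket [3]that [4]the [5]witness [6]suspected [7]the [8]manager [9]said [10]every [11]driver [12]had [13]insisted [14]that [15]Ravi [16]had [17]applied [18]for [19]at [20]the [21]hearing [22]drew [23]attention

18

The displaced element is "a ticket" (word 2).
It is linked across 3 clause boundaries (Ø → Ø → that).
It functions as the object of the preposition "for" of "applied", so the gap sits immediately after word 18 ("for").
Base order: The witness suspected the manager said every driver had insisted that Ravi had applied for a ticket at the hearing.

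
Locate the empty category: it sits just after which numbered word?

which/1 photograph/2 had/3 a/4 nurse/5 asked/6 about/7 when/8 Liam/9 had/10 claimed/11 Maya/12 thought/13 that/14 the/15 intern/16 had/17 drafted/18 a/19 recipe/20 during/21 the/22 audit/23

The displaced element is "which photograph" (word 2).
It functions as the object of the preposition "about" of "asked", so the gap sits immediately after word 7 ("about").
Base order: A nurse had asked about which photograph when Liam had claimed Maya thought that the intern had drafted a recipe during the audit.

7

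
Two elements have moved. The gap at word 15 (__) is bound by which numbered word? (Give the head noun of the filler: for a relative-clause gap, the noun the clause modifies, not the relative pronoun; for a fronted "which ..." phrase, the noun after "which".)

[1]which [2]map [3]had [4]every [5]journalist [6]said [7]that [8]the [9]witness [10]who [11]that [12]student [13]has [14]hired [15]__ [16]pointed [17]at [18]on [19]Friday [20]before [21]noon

9

The marked gap is inside the relative clause, the direct object of "hired".
Its filler is the head noun "witness" (via "who"), at word 9.
(The other dependency links word 2 to a gap after word 17.)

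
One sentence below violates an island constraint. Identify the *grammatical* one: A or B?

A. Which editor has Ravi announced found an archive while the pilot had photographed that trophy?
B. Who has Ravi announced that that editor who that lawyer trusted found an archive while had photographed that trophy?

A

In B, the wh-phrase is extracted from inside an adjunct island (introduced by "while"), which blocks movement.
In A, the extraction path crosses only that-complement boundaries, which are transparent.
So A is grammatical.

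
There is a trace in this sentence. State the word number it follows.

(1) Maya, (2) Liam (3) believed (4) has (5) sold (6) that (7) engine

3

The displaced element is "Maya" (word 1).
It is linked across 1 clause boundary (Ø).
It functions as the subject of "sold", so the gap sits immediately after word 3 ("believed").
Base order: Liam believed that Maya has sold that engine.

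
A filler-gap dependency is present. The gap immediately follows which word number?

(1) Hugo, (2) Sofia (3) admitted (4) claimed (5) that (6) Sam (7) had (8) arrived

3

The displaced element is "Hugo" (word 1).
It is linked across 1 clause boundary (Ø).
It functions as the subject of "claimed", so the gap sits immediately after word 3 ("admitted").
Base order: Sofia admitted that Hugo claimed that Sam had arrived.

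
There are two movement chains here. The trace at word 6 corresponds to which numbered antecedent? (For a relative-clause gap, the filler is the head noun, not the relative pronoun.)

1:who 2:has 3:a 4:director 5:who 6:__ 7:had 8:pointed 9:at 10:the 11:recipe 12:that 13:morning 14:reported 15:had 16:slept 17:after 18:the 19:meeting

4

The marked gap is inside the relative clause, the subject of "pointed".
Its filler is the head noun "director" (via "who"), at word 4.
(The other dependency links word 1 to a gap after word 14.)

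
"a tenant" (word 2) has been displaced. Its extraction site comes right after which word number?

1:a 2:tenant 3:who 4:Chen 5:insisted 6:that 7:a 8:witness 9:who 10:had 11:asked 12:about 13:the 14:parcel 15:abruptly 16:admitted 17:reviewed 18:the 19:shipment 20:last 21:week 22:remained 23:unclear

The displaced element is "a tenant" (word 2).
It is linked across 2 clause boundaries (that → Ø).
It functions as the subject of "reviewed", so the gap sits immediately after word 16 ("admitted").
Base order: Chen insisted that a witness who had asked about the parcel abruptly admitted that a tenant reviewed the shipment last week.

16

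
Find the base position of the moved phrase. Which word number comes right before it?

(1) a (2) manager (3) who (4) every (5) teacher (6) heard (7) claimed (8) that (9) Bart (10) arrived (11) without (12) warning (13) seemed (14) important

The displaced element is "a manager" (word 2).
It is linked across 1 clause boundary (Ø).
It functions as the subject of "claimed", so the gap sits immediately after word 6 ("heard").
Base order: Every teacher heard a manager claimed that Bart arrived without warning.

6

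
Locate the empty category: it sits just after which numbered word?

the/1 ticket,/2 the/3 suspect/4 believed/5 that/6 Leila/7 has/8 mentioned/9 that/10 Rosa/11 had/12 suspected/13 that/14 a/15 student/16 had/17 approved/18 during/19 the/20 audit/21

The displaced element is "the ticket" (word 2).
It is linked across 3 clause boundaries (that → that → that).
It functions as the direct object of "approved", so the gap sits immediately after word 18 ("approved").
Base order: The suspect believed that Leila has mentioned that Rosa had suspected that a student had approved the ticket during the audit.

18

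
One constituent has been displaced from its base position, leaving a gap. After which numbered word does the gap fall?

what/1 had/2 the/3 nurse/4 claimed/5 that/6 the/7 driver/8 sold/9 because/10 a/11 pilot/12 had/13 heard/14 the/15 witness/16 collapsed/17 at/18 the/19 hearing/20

9

The displaced element is "what" (word 1).
It is linked across 1 clause boundary (that).
It functions as the direct object of "sold", so the gap sits immediately after word 9 ("sold").
Base order: The nurse had claimed that the driver sold what because a pilot had heard the witness collapsed at the hearing.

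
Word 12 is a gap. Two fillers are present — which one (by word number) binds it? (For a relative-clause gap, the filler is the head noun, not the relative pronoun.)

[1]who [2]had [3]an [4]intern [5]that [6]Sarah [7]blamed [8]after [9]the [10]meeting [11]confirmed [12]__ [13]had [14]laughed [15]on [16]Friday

1

The marked gap is the subject of "laughed".
Its filler is the fronted wh-phrase "who", at word 1.
(The other dependency links word 4 to a gap after word 7.)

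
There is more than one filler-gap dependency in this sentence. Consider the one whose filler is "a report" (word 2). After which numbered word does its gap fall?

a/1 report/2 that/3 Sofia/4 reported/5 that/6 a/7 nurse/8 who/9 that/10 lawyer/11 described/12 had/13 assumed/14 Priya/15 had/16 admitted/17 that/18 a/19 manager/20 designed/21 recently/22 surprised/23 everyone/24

21

The displaced element is "a report" (word 2).
It is linked across 3 clause boundaries (that → Ø → that).
It functions as the direct object of "designed", so the gap sits immediately after word 21 ("designed").
Base order: Sofia reported that a nurse who that lawyer described had assumed Priya had admitted that a manager designed a report recently.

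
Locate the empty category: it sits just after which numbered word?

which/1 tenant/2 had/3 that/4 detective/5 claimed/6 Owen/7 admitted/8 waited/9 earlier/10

8

The displaced element is "which tenant" (word 2).
It is linked across 2 clause boundaries (Ø → Ø).
It functions as the subject of "waited", so the gap sits immediately after word 8 ("admitted").
Base order: That detective had claimed Owen admitted that which tenant waited earlier.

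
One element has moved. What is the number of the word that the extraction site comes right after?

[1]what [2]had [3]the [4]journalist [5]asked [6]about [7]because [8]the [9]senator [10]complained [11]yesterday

The displaced element is "what" (word 1).
It functions as the object of the preposition "about" of "asked", so the gap sits immediately after word 6 ("about").
Base order: The journalist had asked about what because the senator complained yesterday.

6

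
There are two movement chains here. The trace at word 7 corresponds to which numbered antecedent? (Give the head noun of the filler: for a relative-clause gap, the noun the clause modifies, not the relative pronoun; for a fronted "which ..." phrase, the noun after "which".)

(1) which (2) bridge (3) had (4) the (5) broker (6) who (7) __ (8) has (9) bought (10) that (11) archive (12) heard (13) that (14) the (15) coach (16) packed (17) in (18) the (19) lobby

5

The marked gap is inside the relative clause, the subject of "bought".
Its filler is the head noun "broker" (via "who"), at word 5.
(The other dependency links word 2 to a gap after word 16.)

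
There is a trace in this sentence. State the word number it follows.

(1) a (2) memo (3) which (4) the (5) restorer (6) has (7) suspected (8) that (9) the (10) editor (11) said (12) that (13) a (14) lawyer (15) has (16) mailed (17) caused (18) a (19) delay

16

The displaced element is "a memo" (word 2).
It is linked across 2 clause boundaries (that → that).
It functions as the direct object of "mailed", so the gap sits immediately after word 16 ("mailed").
Base order: The restorer has suspected that the editor said that a lawyer has mailed a memo.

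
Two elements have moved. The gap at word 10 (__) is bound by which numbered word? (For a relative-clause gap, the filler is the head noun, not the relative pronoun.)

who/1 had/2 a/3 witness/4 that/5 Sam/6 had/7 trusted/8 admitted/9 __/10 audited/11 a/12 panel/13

The marked gap is the subject of "audited".
Its filler is the fronted wh-phrase "who", at word 1.
(The other dependency links word 4 to a gap after word 8.)

1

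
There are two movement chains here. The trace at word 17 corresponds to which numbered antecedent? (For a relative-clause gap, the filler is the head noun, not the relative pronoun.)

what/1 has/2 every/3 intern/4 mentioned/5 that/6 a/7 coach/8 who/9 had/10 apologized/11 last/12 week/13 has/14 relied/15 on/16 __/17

The marked gap is the object of the preposition "on" of "relied".
Its filler is the fronted wh-phrase "what", at word 1.
(The other dependency links word 8 to a gap after word 9.)

1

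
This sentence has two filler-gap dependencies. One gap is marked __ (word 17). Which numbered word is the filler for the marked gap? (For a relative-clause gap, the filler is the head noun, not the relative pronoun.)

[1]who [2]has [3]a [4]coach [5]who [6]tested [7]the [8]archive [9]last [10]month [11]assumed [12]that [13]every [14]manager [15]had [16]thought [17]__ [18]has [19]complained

The marked gap is the subject of "complained".
Its filler is the fronted wh-phrase "who", at word 1.
(The other dependency links word 4 to a gap after word 5.)

1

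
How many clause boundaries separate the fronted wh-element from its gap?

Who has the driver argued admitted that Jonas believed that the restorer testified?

"who" is extracted from the subject of "admitted".
Boundaries crossed, outermost first: [Ø] — 1 in total.

1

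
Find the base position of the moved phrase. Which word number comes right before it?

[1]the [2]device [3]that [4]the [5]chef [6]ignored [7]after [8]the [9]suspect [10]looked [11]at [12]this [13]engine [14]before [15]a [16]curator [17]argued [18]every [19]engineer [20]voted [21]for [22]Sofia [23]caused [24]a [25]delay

6

The displaced element is "the device" (word 2).
It functions as the direct object of "ignored", so the gap sits immediately after word 6 ("ignored").
Base order: The chef ignored the device after the suspect looked at this engine before a curator argued every engineer voted for Sofia.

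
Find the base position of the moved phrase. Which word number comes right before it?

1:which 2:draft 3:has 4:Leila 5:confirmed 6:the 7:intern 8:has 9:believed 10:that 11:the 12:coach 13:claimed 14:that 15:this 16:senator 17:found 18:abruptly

The displaced element is "which draft" (word 2).
It is linked across 3 clause boundaries (Ø → that → that).
It functions as the direct object of "found", so the gap sits immediately after word 17 ("found").
Base order: Leila has confirmed the intern has believed that the coach claimed that this senator found which draft abruptly.

17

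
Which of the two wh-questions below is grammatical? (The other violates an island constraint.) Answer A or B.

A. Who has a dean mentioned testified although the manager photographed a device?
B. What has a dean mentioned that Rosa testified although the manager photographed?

A

In B, the wh-phrase is extracted from inside an adjunct island (introduced by "although"), which blocks movement.
In A, the extraction path crosses only that-complement boundaries, which are transparent.
So A is grammatical.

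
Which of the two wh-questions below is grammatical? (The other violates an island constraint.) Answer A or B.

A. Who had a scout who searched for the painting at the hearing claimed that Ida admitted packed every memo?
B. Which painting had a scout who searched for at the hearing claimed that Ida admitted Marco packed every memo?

A

In B, the wh-phrase is extracted from inside a complex-NP island (relative clause) (introduced by "who"), which blocks movement.
In A, the extraction path crosses only that-complement boundaries, which are transparent.
So A is grammatical.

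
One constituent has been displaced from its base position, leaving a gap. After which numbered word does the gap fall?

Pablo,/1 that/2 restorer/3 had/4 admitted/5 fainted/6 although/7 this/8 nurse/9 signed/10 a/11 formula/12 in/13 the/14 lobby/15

The displaced element is "Pablo" (word 1).
It is linked across 1 clause boundary (Ø).
It functions as the subject of "fainted", so the gap sits immediately after word 5 ("admitted").
Base order: That restorer had admitted that Pablo fainted although this nurse signed a formula in the lobby.

5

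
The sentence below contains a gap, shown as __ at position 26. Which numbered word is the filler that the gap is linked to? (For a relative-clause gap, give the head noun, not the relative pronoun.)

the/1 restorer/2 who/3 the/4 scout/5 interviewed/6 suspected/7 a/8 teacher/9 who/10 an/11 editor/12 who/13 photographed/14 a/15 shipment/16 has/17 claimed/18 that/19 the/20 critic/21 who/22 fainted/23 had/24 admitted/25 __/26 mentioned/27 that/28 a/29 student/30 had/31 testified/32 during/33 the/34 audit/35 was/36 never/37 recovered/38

9

The gap at 26 is the subject of "mentioned", inside a relative clause.
The relative pronoun is "who" (word 10); it is bound by the head noun immediately before it.
Its filler is the head noun "teacher", at word 9.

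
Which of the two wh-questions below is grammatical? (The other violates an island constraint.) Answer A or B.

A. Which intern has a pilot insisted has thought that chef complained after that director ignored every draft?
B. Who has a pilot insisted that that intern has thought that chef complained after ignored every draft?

In B, the wh-phrase is extracted from inside an adjunct island (introduced by "after"), which blocks movement.
In A, the extraction path crosses only that-complement boundaries, which are transparent.
So A is grammatical.

A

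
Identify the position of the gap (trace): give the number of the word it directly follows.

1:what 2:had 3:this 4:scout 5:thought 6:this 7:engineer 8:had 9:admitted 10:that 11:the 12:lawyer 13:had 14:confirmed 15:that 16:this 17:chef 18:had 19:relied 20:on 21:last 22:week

The displaced element is "what" (word 1).
It is linked across 3 clause boundaries (Ø → that → that).
It functions as the object of the preposition "on" of "relied", so the gap sits immediately after word 20 ("on").
Base order: This scout had thought this engineer had admitted that the lawyer had confirmed that this chef had relied on what last week.

20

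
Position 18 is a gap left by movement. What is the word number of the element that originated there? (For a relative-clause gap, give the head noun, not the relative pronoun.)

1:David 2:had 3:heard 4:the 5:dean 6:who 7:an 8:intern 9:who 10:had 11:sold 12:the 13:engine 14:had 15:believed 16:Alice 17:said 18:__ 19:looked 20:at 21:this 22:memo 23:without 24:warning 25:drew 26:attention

5

The gap at 18 is the subject of "looked", inside a relative clause.
The relative pronoun is "who" (word 6); it is bound by the head noun immediately before it.
Its filler is the head noun "dean", at word 5.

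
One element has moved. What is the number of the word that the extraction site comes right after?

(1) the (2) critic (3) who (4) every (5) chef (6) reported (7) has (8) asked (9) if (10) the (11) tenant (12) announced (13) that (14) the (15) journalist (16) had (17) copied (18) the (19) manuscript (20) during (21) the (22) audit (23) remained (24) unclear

The displaced element is "the critic" (word 2).
It is linked across 1 clause boundary (Ø).
It functions as the subject of "asked", so the gap sits immediately after word 6 ("reported").
Base order: Every chef reported the critic has asked if the tenant announced that the journalist had copied the manuscript during the audit.

6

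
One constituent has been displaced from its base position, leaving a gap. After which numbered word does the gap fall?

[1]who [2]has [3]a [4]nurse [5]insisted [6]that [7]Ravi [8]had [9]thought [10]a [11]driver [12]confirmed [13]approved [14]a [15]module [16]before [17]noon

The displaced element is "who" (word 1).
It is linked across 3 clause boundaries (that → Ø → Ø).
It functions as the subject of "approved", so the gap sits immediately after word 12 ("confirmed").
Base order: A nurse has insisted that Ravi had thought a driver confirmed who approved a module before noon.

12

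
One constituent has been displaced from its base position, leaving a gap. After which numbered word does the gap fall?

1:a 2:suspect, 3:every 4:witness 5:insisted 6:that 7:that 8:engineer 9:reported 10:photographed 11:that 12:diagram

9

The displaced element is "a suspect" (word 2).
It is linked across 2 clause boundaries (that → Ø).
It functions as the subject of "photographed", so the gap sits immediately after word 9 ("reported").
Base order: Every witness insisted that that engineer reported a suspect photographed that diagram.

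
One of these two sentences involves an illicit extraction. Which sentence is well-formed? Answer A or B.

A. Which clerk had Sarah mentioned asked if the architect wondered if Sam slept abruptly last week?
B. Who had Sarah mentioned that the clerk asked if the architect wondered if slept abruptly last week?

A

In B, the wh-phrase is extracted from inside a wh-island (introduced by "if"), which blocks movement.
In A, the extraction path crosses only that-complement boundaries, which are transparent.
So A is grammatical.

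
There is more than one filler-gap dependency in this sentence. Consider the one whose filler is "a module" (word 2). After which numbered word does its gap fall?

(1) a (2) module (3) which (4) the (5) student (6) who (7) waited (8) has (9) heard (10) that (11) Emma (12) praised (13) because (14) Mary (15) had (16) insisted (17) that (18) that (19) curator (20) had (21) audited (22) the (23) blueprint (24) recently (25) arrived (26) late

The displaced element is "a module" (word 2).
It is linked across 1 clause boundary (that).
It functions as the direct object of "praised", so the gap sits immediately after word 12 ("praised").
Base order: The student who waited has heard that Emma praised a module because Mary had insisted that that curator had audited the blueprint recently.

12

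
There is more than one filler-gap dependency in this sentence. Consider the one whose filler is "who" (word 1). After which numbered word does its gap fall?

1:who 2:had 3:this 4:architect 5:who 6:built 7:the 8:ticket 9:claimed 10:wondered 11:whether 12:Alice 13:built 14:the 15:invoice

The displaced element is "who" (word 1).
It is linked across 1 clause boundary (Ø).
It functions as the subject of "wondered", so the gap sits immediately after word 9 ("claimed").
Base order: This architect who built the ticket had claimed that who wondered whether Alice built the invoice.

9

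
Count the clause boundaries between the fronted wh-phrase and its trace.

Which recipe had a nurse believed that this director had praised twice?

1

"which recipe" is extracted from the object of "praised".
Boundaries crossed, outermost first: [that] — 1 in total.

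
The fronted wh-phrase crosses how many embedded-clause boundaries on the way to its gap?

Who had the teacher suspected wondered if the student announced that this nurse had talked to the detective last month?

1

"who" is extracted from the subject of "wondered".
Boundaries crossed, outermost first: [Ø] — 1 in total.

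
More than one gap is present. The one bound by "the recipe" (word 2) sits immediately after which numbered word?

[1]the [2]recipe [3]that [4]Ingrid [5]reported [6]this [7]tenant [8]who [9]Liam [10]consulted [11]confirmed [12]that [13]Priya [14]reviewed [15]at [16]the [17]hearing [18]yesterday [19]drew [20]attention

14

The displaced element is "the recipe" (word 2).
It is linked across 2 clause boundaries (Ø → that).
It functions as the direct object of "reviewed", so the gap sits immediately after word 14 ("reviewed").
Base order: Ingrid reported this tenant who Liam consulted confirmed that Priya reviewed the recipe at the hearing yesterday.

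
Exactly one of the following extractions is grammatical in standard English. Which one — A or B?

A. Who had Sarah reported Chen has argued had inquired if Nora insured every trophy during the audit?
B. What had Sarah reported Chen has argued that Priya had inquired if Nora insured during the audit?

A

In B, the wh-phrase is extracted from inside a wh-island (introduced by "if"), which blocks movement.
In A, the extraction path crosses only that-complement boundaries, which are transparent.
So A is grammatical.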